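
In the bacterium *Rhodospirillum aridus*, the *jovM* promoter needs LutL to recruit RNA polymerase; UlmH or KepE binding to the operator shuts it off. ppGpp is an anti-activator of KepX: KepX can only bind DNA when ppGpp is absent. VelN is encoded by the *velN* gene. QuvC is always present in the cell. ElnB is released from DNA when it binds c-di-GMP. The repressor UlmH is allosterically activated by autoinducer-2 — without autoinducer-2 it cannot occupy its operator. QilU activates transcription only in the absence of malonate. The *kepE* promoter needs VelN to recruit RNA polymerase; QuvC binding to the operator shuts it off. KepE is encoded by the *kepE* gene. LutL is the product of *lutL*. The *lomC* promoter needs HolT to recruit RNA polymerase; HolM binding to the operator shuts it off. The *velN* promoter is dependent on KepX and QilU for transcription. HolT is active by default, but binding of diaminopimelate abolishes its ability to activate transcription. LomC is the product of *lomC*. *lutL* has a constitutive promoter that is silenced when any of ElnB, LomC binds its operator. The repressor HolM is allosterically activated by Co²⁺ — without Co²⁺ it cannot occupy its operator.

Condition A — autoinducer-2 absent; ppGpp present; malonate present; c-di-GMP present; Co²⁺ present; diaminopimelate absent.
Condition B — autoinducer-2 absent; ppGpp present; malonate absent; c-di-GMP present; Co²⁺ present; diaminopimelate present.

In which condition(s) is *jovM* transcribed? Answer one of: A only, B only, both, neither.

Condition A:
Autoinducer-2 is absent, so UlmH is inactive.
QuvC is produced constitutively and is active.
ppGpp is present, so KepX is inactive.
Malonate is present, so QilU is inactive.
Required activator KepX is absent, so *velN* is not transcribed.
So VelN is not produced.
With repressor QuvC bound, *kepE* is not transcribed.
So KepE is not produced.
c-di-GMP is present, so ElnB is inactive.
Co²⁺ is present, so HolM is active.
Diaminopimelate is absent, so HolT is active.
With repressor HolM bound, *lomC* is not transcribed.
So LomC is not produced.
With no repressor bound, *lutL* is transcribed.
So LutL is produced and active.
No repressor is bound and LutL is active, so *jovM* is transcribed.
→ *jovM* is ON in A.
Condition B:
Autoinducer-2 is absent, so UlmH is inactive.
QuvC is produced constitutively and is active.
ppGpp is present, so KepX is inactive.
Malonate is absent, so QilU is active.
Required activator KepX is absent, so *velN* is not transcribed.
So VelN is not produced.
With repressor QuvC bound, *kepE* is not transcribed.
So KepE is not produced.
c-di-GMP is present, so ElnB is inactive.
Co²⁺ is present, so HolM is active.
Diaminopimelate is present, so HolT is inactive.
With repressor HolM bound, *lomC* is not transcribed.
So LomC is not produced.
With no repressor bound, *lutL* is transcribed.
So LutL is produced and active.
No repressor is bound and LutL is active, so *jovM* is transcribed.
→ *jovM* is ON in B.

both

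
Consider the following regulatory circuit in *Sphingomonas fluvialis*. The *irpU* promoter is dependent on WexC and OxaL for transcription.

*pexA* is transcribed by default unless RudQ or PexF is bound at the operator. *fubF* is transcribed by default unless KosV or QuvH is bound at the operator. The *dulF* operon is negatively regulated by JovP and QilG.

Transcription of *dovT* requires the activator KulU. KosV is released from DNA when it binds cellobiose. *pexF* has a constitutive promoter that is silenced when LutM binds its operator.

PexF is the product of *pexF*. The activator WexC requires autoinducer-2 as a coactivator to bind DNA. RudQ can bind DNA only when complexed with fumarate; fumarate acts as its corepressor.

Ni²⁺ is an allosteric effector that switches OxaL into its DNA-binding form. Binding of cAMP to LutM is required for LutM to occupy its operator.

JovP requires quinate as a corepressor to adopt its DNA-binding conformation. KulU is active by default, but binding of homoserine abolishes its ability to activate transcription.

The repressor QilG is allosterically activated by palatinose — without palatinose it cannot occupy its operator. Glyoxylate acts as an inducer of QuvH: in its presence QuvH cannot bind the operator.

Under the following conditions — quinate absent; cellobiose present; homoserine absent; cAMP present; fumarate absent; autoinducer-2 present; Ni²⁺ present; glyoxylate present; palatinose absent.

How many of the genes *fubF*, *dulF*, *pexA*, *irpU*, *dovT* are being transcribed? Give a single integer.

5

Cellobiose is present, so KosV is inactive.
Glyoxylate is present, so QuvH is inactive.
With no repressor bound, *fubF* is transcribed.
→ *fubF* is ON.
Quinate is absent, so JovP is inactive.
Palatinose is absent, so QilG is inactive.
With no repressor bound, *dulF* is transcribed.
→ *dulF* is ON.
Fumarate is absent, so RudQ is inactive.
cAMP is present, so LutM is active.
With repressor LutM bound, *pexF* is not transcribed.
So PexF is not produced.
With no repressor bound, *pexA* is transcribed.
→ *pexA* is ON.
Autoinducer-2 is present, so WexC is active.
Ni²⁺ is present, so OxaL is active.
No repressor is bound and WexC and OxaL are active, so *irpU* is transcribed.
→ *irpU* is ON.
Homoserine is absent, so KulU is active.
No repressor is bound and KulU is active, so *dovT* is transcribed.
→ *dovT* is ON.
5 of the 5 genes are transcribed.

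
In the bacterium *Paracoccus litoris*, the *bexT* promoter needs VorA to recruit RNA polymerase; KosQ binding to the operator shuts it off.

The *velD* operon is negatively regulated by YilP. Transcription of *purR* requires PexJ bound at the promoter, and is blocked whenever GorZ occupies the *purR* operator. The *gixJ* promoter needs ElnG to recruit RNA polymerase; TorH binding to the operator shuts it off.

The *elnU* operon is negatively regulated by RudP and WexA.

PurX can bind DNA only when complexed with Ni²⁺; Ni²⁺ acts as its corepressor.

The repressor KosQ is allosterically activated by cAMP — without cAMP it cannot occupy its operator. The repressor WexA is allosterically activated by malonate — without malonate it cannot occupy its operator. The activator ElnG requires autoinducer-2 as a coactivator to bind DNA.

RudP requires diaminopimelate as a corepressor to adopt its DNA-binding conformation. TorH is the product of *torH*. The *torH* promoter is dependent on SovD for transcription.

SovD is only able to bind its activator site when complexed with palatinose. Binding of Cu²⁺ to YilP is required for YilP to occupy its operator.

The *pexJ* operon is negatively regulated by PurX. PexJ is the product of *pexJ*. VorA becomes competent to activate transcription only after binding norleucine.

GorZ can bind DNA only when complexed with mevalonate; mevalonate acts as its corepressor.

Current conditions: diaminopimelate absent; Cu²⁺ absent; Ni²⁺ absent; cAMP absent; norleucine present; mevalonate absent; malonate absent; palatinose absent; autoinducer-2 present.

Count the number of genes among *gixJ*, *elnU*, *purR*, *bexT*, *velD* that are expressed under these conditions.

5

Palatinose is absent, so SovD is inactive.
Required activator SovD is absent, so *torH* is not transcribed.
So TorH is not produced.
Autoinducer-2 is present, so ElnG is active.
No repressor is bound and ElnG is active, so *gixJ* is transcribed.
→ *gixJ* is ON.
Diaminopimelate is absent, so RudP is inactive.
Malonate is absent, so WexA is inactive.
With no repressor bound, *elnU* is transcribed.
→ *elnU* is ON.
Ni²⁺ is absent, so PurX is inactive.
With no repressor bound, *pexJ* is transcribed.
So PexJ is produced and active.
Mevalonate is absent, so GorZ is inactive.
No repressor is bound and PexJ is active, so *purR* is transcribed.
→ *purR* is ON.
cAMP is absent, so KosQ is inactive.
Norleucine is present, so VorA is active.
No repressor is bound and VorA is active, so *bexT* is transcribed.
→ *bexT* is ON.
Cu²⁺ is absent, so YilP is inactive.
With no repressor bound, *velD* is transcribed.
→ *velD* is ON.
5 of the 5 genes are transcribed.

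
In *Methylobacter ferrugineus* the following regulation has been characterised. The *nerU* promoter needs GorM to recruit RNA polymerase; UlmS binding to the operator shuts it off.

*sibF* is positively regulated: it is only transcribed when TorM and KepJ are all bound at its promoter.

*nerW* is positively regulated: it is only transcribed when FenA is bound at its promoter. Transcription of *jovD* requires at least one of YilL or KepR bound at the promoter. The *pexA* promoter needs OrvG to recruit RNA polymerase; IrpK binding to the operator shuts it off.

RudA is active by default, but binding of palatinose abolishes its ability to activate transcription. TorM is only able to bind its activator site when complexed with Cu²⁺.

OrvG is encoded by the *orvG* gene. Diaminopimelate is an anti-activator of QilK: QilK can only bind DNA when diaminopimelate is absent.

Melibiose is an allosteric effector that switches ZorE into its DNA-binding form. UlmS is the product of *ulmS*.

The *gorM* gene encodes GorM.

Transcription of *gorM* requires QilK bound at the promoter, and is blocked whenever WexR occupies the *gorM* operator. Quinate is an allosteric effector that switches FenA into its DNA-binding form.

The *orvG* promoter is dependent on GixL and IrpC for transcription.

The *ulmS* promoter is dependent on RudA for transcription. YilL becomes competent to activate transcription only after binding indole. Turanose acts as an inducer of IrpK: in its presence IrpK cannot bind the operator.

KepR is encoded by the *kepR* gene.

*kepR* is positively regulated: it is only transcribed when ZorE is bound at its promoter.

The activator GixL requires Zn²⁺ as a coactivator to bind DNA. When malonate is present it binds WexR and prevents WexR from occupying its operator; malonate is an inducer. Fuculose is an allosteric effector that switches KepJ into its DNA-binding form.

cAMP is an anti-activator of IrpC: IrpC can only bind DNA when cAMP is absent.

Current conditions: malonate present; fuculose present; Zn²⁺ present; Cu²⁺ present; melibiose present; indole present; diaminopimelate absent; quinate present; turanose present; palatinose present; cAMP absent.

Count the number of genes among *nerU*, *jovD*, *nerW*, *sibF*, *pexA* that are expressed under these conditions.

Malonate is present, so WexR is inactive.
Diaminopimelate is absent, so QilK is active.
No repressor is bound and QilK is active, so *gorM* is transcribed.
So GorM is produced and active.
Palatinose is present, so RudA is inactive.
Required activator RudA is absent, so *ulmS* is not transcribed.
So UlmS is not produced.
No repressor is bound and GorM is active, so *nerU* is transcribed.
→ *nerU* is ON.
Indole is present, so YilL is active.
Melibiose is present, so ZorE is active.
No repressor is bound and ZorE is active, so *kepR* is transcribed.
So KepR is produced and active.
Activator YilL is present, so *jovD* is transcribed.
→ *jovD* is ON.
Quinate is present, so FenA is active.
No repressor is bound and FenA is active, so *nerW* is transcribed.
→ *nerW* is ON.
Cu²⁺ is present, so TorM is active.
Fuculose is present, so KepJ is active.
No repressor is bound and TorM and KepJ are active, so *sibF* is transcribed.
→ *sibF* is ON.
Zn²⁺ is present, so GixL is active.
cAMP is absent, so IrpC is active.
No repressor is bound and GixL and IrpC are active, so *orvG* is transcribed.
So OrvG is produced and active.
Turanose is present, so IrpK is inactive.
No repressor is bound and OrvG is active, so *pexA* is transcribed.
→ *pexA* is ON.
5 of the 5 genes are transcribed.

5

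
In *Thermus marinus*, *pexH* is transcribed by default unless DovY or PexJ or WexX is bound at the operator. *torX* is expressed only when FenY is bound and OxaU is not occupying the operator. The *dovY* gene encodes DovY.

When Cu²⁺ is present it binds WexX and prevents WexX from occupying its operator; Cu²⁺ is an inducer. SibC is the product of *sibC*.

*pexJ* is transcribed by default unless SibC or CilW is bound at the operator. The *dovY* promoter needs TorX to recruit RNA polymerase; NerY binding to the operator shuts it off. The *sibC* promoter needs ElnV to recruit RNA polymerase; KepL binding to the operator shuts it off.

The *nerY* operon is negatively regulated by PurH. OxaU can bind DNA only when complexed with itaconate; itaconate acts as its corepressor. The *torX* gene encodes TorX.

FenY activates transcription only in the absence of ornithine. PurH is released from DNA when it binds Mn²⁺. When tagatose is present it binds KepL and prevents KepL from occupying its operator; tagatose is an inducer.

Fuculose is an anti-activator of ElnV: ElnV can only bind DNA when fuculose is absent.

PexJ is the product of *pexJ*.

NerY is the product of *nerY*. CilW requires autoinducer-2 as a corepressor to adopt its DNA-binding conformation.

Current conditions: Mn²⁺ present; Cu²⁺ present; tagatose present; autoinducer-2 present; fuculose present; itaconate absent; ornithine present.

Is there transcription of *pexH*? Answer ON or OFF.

ON

Mn²⁺ is present, so PurH is inactive.
With no repressor bound, *nerY* is transcribed.
So NerY is produced and active.
Ornithine is present, so FenY is inactive.
Itaconate is absent, so OxaU is inactive.
Required activator FenY is absent, so *torX* is not transcribed.
So TorX is not produced.
With repressor NerY bound, *dovY* is not transcribed.
So DovY is not produced.
Tagatose is present, so KepL is inactive.
Fuculose is present, so ElnV is inactive.
Required activator ElnV is absent, so *sibC* is not transcribed.
So SibC is not produced.
Autoinducer-2 is present, so CilW is active.
With repressor CilW bound, *pexJ* is not transcribed.
So PexJ is not produced.
Cu²⁺ is present, so WexX is inactive.
With no repressor bound, *pexH* is transcribed.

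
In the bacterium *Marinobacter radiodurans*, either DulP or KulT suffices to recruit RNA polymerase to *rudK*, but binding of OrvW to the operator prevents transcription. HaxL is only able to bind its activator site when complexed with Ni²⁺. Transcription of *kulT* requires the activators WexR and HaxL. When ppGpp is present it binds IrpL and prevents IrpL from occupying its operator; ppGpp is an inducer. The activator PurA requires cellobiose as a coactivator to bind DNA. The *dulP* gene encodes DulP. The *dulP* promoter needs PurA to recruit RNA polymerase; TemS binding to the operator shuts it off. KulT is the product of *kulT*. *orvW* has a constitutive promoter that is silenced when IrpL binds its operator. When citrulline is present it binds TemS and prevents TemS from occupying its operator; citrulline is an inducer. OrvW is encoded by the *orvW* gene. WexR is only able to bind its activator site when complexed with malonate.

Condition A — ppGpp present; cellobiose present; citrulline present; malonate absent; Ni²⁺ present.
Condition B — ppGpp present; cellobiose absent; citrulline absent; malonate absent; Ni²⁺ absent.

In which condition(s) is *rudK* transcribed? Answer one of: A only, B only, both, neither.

Condition A:
ppGpp is present, so IrpL is inactive.
With no repressor bound, *orvW* is transcribed.
So OrvW is produced and active.
Cellobiose is present, so PurA is active.
Citrulline is present, so TemS is inactive.
No repressor is bound and PurA is active, so *dulP* is transcribed.
So DulP is produced and active.
Malonate is absent, so WexR is inactive.
Ni²⁺ is present, so HaxL is active.
Required activator WexR is absent, so *kulT* is not transcribed.
So KulT is not produced.
With repressor OrvW bound, *rudK* is not transcribed.
→ *rudK* is OFF in A.
Condition B:
ppGpp is present, so IrpL is inactive.
With no repressor bound, *orvW* is transcribed.
So OrvW is produced and active.
Cellobiose is absent, so PurA is inactive.
Citrulline is absent, so TemS is active.
With repressor TemS bound, *dulP* is not transcribed.
So DulP is not produced.
Malonate is absent, so WexR is inactive.
Ni²⁺ is absent, so HaxL is inactive.
Required activator WexR is absent, so *kulT* is not transcribed.
So KulT is not produced.
With repressor OrvW bound, *rudK* is not transcribed.
→ *rudK* is OFF in B.

neither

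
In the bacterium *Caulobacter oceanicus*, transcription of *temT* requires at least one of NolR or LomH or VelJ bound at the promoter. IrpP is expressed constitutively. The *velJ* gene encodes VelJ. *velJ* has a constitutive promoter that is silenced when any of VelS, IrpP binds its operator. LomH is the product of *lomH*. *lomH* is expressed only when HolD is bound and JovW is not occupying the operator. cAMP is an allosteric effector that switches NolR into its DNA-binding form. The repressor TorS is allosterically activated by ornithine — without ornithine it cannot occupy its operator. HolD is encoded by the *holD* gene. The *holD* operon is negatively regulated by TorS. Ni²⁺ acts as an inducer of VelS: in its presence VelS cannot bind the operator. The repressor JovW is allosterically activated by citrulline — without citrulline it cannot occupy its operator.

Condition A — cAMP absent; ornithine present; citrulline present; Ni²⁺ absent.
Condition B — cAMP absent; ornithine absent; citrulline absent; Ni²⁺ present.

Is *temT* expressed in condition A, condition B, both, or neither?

B only

Condition A:
cAMP is absent, so NolR is inactive.
Ornithine is present, so TorS is active.
With repressor TorS bound, *holD* is not transcribed.
So HolD is not produced.
Citrulline is present, so JovW is active.
With repressor JovW bound, *lomH* is not transcribed.
So LomH is not produced.
Ni²⁺ is absent, so VelS is active.
IrpP is produced constitutively and is active.
With repressor VelS bound, *velJ* is not transcribed.
So VelJ is not produced.
No activator is available at the *temT* promoter, so *temT* is not transcribed.
→ *temT* is OFF in A.
Condition B:
cAMP is absent, so NolR is inactive.
Ornithine is absent, so TorS is inactive.
With no repressor bound, *holD* is transcribed.
So HolD is produced and active.
Citrulline is absent, so JovW is inactive.
No repressor is bound and HolD is active, so *lomH* is transcribed.
So LomH is produced and active.
Ni²⁺ is present, so VelS is inactive.
IrpP is produced constitutively and is active.
With repressor IrpP bound, *velJ* is not transcribed.
So VelJ is not produced.
Activator LomH is present, so *temT* is transcribed.
→ *temT* is ON in B.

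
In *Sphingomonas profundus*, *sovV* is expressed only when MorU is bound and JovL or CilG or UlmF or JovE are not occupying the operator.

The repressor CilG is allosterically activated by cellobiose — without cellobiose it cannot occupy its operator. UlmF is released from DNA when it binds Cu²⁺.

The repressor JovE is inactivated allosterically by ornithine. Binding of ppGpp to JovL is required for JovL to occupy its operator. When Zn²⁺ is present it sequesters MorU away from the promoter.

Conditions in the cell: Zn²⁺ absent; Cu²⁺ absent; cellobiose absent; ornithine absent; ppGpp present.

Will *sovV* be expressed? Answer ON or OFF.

ppGpp is present, so JovL is active.
Cellobiose is absent, so CilG is inactive.
Cu²⁺ is absent, so UlmF is active.
Ornithine is absent, so JovE is active.
Zn²⁺ is absent, so MorU is active.
With repressor JovL bound, *sovV* is not transcribed.

OFF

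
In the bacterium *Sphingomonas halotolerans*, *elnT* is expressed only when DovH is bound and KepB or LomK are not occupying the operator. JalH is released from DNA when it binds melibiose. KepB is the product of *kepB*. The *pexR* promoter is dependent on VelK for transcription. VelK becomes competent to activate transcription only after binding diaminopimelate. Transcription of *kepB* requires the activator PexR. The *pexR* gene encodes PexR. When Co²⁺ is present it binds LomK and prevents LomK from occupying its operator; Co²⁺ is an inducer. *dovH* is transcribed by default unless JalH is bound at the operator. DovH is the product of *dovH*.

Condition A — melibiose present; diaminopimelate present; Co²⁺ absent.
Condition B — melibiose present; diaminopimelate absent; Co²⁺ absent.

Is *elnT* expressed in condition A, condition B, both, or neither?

neither

Condition A:
Melibiose is present, so JalH is inactive.
With no repressor bound, *dovH* is transcribed.
So DovH is produced and active.
Diaminopimelate is present, so VelK is active.
No repressor is bound and VelK is active, so *pexR* is transcribed.
So PexR is produced and active.
No repressor is bound and PexR is active, so *kepB* is transcribed.
So KepB is produced and active.
Co²⁺ is absent, so LomK is active.
With repressor KepB bound, *elnT* is not transcribed.
→ *elnT* is OFF in A.
Condition B:
Melibiose is present, so JalH is inactive.
With no repressor bound, *dovH* is transcribed.
So DovH is produced and active.
Diaminopimelate is absent, so VelK is inactive.
Required activator VelK is absent, so *pexR* is not transcribed.
So PexR is not produced.
Required activator PexR is absent, so *kepB* is not transcribed.
So KepB is not produced.
Co²⁺ is absent, so LomK is active.
With repressor LomK bound, *elnT* is not transcribed.
→ *elnT* is OFF in B.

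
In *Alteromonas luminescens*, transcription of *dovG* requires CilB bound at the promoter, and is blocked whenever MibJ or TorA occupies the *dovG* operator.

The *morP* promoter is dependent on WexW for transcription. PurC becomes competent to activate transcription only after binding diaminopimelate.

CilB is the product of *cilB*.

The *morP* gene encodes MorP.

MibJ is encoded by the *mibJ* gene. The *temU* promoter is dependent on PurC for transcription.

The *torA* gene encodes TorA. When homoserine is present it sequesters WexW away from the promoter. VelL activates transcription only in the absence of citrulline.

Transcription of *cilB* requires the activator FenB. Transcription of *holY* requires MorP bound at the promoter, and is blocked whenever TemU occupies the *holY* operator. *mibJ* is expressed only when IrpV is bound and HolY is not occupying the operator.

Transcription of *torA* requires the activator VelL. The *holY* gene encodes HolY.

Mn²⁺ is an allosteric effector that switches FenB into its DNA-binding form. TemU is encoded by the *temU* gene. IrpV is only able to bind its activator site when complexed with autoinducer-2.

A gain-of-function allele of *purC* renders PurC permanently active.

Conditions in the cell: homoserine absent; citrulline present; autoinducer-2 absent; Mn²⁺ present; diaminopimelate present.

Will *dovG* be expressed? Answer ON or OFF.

Homoserine is absent, so WexW is active.
No repressor is bound and WexW is active, so *morP* is transcribed.
So MorP is produced and active.
PurC is constitutively active in this strain.
No repressor is bound and PurC is active, so *temU* is transcribed.
So TemU is produced and active.
With repressor TemU bound, *holY* is not transcribed.
So HolY is not produced.
Autoinducer-2 is absent, so IrpV is inactive.
Required activator IrpV is absent, so *mibJ* is not transcribed.
So MibJ is not produced.
Citrulline is present, so VelL is inactive.
Required activator VelL is absent, so *torA* is not transcribed.
So TorA is not produced.
Mn²⁺ is present, so FenB is active.
No repressor is bound and FenB is active, so *cilB* is transcribed.
So CilB is produced and active.
No repressor is bound and CilB is active, so *dovG* is transcribed.

ON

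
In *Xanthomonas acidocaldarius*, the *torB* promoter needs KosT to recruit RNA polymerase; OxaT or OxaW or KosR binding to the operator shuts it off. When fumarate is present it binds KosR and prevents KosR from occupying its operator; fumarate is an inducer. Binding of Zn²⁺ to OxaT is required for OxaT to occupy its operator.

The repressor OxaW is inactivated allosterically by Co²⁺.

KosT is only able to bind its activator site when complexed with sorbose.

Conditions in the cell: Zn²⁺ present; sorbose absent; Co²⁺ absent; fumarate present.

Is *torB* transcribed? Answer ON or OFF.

Zn²⁺ is present, so OxaT is active.
Co²⁺ is absent, so OxaW is active.
Fumarate is present, so KosR is inactive.
Sorbose is absent, so KosT is inactive.
With repressor OxaT bound, *torB* is not transcribed.

OFF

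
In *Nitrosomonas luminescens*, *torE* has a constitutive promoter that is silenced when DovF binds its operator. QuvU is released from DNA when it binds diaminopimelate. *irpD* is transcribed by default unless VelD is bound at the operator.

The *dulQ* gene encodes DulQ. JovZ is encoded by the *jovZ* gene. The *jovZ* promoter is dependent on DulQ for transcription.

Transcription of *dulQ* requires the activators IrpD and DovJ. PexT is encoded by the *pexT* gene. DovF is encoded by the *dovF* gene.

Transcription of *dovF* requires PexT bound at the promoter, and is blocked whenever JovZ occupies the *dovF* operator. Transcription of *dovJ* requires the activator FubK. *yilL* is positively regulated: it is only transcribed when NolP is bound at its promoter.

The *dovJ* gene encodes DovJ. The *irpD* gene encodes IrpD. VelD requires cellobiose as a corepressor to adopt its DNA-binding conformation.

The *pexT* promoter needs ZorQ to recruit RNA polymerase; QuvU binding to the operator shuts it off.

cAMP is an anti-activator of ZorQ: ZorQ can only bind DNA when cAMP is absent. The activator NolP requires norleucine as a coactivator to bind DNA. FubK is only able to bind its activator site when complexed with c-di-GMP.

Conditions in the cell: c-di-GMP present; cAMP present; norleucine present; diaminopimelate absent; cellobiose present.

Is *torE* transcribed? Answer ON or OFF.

Cellobiose is present, so VelD is active.
With repressor VelD bound, *irpD* is not transcribed.
So IrpD is not produced.
c-di-GMP is present, so FubK is active.
No repressor is bound and FubK is active, so *dovJ* is transcribed.
So DovJ is produced and active.
Required activator IrpD is absent, so *dulQ* is not transcribed.
So DulQ is not produced.
Required activator DulQ is absent, so *jovZ* is not transcribed.
So JovZ is not produced.
Diaminopimelate is absent, so QuvU is active.
cAMP is present, so ZorQ is inactive.
With repressor QuvU bound, *pexT* is not transcribed.
So PexT is not produced.
Required activator PexT is absent, so *dovF* is not transcribed.
So DovF is not produced.
With no repressor bound, *torE* is transcribed.

ON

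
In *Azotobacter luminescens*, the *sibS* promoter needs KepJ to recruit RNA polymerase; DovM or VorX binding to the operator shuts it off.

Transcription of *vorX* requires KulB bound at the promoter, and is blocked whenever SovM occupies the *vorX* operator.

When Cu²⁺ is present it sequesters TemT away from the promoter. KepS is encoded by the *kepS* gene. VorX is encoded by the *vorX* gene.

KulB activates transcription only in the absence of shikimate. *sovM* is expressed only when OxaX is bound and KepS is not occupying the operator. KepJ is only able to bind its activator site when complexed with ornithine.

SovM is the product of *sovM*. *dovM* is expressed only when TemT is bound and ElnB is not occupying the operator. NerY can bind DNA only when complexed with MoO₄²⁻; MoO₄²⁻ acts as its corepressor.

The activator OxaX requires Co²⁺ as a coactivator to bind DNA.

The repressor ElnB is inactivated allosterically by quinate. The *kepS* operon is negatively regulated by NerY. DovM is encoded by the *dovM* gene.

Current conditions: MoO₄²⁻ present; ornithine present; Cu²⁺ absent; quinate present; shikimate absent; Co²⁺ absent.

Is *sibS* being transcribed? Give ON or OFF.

Quinate is present, so ElnB is inactive.
Cu²⁺ is absent, so TemT is active.
No repressor is bound and TemT is active, so *dovM* is transcribed.
So DovM is produced and active.
Co²⁺ is absent, so OxaX is inactive.
MoO₄²⁻ is present, so NerY is active.
With repressor NerY bound, *kepS* is not transcribed.
So KepS is not produced.
Required activator OxaX is absent, so *sovM* is not transcribed.
So SovM is not produced.
Shikimate is absent, so KulB is active.
No repressor is bound and KulB is active, so *vorX* is transcribed.
So VorX is produced and active.
Ornithine is present, so KepJ is active.
With repressor DovM bound, *sibS* is not transcribed.

OFF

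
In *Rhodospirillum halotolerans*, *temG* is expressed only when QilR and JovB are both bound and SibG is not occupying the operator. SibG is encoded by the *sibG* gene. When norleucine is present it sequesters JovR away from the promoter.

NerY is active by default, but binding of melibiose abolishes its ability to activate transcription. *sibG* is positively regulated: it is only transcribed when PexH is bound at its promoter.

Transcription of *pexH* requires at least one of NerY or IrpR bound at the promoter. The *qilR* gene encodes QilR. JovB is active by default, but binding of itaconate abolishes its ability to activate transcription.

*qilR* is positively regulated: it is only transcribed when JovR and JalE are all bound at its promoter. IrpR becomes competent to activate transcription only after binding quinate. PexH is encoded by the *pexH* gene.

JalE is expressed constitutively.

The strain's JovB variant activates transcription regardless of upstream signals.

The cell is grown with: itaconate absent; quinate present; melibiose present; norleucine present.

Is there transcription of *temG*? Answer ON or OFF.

OFF

Norleucine is present, so JovR is inactive.
JalE is produced constitutively and is active.
Required activator JovR is absent, so *qilR* is not transcribed.
So QilR is not produced.
JovB is constitutively active in this strain.
Melibiose is present, so NerY is inactive.
Quinate is present, so IrpR is active.
Activator IrpR is present, so *pexH* is transcribed.
So PexH is produced and active.
No repressor is bound and PexH is active, so *sibG* is transcribed.
So SibG is produced and active.
With repressor SibG bound, *temG* is not transcribed.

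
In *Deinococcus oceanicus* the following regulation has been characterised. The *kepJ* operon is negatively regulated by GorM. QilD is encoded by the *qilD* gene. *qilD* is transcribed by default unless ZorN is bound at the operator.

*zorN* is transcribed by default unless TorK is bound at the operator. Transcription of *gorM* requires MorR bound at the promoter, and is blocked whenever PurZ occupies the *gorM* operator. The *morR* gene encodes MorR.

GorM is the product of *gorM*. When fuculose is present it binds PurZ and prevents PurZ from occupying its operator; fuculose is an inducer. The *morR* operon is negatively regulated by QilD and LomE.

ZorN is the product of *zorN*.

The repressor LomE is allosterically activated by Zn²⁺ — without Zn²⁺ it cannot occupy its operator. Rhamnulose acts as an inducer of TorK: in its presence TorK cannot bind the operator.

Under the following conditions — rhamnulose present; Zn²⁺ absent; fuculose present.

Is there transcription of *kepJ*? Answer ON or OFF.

OFF

Rhamnulose is present, so TorK is inactive.
With no repressor bound, *zorN* is transcribed.
So ZorN is produced and active.
With repressor ZorN bound, *qilD* is not transcribed.
So QilD is not produced.
Zn²⁺ is absent, so LomE is inactive.
With no repressor bound, *morR* is transcribed.
So MorR is produced and active.
Fuculose is present, so PurZ is inactive.
No repressor is bound and MorR is active, so *gorM* is transcribed.
So GorM is produced and active.
With repressor GorM bound, *kepJ* is not transcribed.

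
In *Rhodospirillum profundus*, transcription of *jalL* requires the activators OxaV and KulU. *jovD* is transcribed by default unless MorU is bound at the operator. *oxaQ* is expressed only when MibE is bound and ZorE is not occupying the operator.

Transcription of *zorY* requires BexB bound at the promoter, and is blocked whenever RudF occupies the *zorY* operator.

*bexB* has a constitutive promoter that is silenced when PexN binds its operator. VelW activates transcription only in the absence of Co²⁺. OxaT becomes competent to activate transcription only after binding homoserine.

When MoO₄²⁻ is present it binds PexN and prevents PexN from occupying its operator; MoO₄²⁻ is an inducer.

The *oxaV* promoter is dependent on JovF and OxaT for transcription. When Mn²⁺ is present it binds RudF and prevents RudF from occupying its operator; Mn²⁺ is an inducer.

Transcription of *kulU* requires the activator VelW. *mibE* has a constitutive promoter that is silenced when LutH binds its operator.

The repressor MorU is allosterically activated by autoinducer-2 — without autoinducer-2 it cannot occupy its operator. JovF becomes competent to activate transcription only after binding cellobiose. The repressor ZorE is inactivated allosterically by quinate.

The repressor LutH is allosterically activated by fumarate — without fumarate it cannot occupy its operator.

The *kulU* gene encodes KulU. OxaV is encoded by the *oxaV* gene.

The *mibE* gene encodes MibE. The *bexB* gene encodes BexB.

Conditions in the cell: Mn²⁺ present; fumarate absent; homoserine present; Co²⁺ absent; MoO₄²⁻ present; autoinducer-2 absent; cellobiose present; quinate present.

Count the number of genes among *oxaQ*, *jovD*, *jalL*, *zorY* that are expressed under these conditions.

Quinate is present, so ZorE is inactive.
Fumarate is absent, so LutH is inactive.
With no repressor bound, *mibE* is transcribed.
So MibE is produced and active.
No repressor is bound and MibE is active, so *oxaQ* is transcribed.
→ *oxaQ* is ON.
Autoinducer-2 is absent, so MorU is inactive.
With no repressor bound, *jovD* is transcribed.
→ *jovD* is ON.
Cellobiose is present, so JovF is active.
Homoserine is present, so OxaT is active.
No repressor is bound and JovF and OxaT are active, so *oxaV* is transcribed.
So OxaV is produced and active.
Co²⁺ is absent, so VelW is active.
No repressor is bound and VelW is active, so *kulU* is transcribed.
So KulU is produced and active.
No repressor is bound and OxaV and KulU are active, so *jalL* is transcribed.
→ *jalL* is ON.
Mn²⁺ is present, so RudF is inactive.
MoO₄²⁻ is present, so PexN is inactive.
With no repressor bound, *bexB* is transcribed.
So BexB is produced and active.
No repressor is bound and BexB is active, so *zorY* is transcribed.
→ *zorY* is ON.
4 of the 4 genes are transcribed.

4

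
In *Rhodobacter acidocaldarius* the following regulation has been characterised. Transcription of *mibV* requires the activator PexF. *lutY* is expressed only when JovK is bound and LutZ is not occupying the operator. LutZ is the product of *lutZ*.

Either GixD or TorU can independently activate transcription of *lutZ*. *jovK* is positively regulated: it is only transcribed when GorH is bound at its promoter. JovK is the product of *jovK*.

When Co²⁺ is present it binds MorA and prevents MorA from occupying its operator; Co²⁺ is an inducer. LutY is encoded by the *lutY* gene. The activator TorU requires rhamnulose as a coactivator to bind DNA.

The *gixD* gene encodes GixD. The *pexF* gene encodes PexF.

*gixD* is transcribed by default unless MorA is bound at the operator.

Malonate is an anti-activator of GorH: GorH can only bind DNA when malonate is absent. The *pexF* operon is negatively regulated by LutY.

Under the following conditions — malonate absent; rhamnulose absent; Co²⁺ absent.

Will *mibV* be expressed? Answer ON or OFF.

OFF

Co²⁺ is absent, so MorA is active.
With repressor MorA bound, *gixD* is not transcribed.
So GixD is not produced.
Rhamnulose is absent, so TorU is inactive.
No activator is available at the *lutZ* promoter, so *lutZ* is not transcribed.
So LutZ is not produced.
Malonate is absent, so GorH is active.
No repressor is bound and GorH is active, so *jovK* is transcribed.
So JovK is produced and active.
No repressor is bound and JovK is active, so *lutY* is transcribed.
So LutY is produced and active.
With repressor LutY bound, *pexF* is not transcribed.
So PexF is not produced.
Required activator PexF is absent, so *mibV* is not transcribed.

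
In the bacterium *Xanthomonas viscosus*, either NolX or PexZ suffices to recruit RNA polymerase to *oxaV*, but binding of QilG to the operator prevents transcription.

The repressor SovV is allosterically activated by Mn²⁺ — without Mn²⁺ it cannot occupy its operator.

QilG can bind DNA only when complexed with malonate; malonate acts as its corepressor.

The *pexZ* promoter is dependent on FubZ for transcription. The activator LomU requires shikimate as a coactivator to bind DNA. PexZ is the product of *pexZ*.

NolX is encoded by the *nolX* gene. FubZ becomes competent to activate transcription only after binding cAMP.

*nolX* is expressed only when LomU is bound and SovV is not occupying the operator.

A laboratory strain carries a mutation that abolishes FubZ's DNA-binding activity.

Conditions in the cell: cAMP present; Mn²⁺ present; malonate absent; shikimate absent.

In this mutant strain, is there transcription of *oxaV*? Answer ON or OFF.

OFF

Malonate is absent, so QilG is inactive.
Mn²⁺ is present, so SovV is active.
Shikimate is absent, so LomU is inactive.
With repressor SovV bound, *nolX* is not transcribed.
So NolX is not produced.
FubZ is non-functional in this strain, so it has no effect.
Required activator FubZ is absent, so *pexZ* is not transcribed.
So PexZ is not produced.
No activator is available at the *oxaV* promoter, so *oxaV* is not transcribed.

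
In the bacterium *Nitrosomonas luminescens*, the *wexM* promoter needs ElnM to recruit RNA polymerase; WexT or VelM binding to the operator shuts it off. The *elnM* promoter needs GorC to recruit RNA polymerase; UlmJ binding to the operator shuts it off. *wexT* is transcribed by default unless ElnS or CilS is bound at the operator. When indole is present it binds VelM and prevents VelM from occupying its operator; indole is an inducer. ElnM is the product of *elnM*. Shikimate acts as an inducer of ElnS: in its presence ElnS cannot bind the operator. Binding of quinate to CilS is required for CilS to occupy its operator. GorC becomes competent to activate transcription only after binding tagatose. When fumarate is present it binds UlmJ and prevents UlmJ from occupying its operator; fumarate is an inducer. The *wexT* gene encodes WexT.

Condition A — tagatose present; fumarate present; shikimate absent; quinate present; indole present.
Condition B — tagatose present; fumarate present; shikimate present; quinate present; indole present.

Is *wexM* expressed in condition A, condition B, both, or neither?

both

Condition A:
Tagatose is present, so GorC is active.
Fumarate is present, so UlmJ is inactive.
No repressor is bound and GorC is active, so *elnM* is transcribed.
So ElnM is produced and active.
Shikimate is absent, so ElnS is active.
Quinate is present, so CilS is active.
With repressor ElnS bound, *wexT* is not transcribed.
So WexT is not produced.
Indole is present, so VelM is inactive.
No repressor is bound and ElnM is active, so *wexM* is transcribed.
→ *wexM* is ON in A.
Condition B:
Tagatose is present, so GorC is active.
Fumarate is present, so UlmJ is inactive.
No repressor is bound and GorC is active, so *elnM* is transcribed.
So ElnM is produced and active.
Shikimate is present, so ElnS is inactive.
Quinate is present, so CilS is active.
With repressor CilS bound, *wexT* is not transcribed.
So WexT is not produced.
Indole is present, so VelM is inactive.
No repressor is bound and ElnM is active, so *wexM* is transcribed.
→ *wexM* is ON in B.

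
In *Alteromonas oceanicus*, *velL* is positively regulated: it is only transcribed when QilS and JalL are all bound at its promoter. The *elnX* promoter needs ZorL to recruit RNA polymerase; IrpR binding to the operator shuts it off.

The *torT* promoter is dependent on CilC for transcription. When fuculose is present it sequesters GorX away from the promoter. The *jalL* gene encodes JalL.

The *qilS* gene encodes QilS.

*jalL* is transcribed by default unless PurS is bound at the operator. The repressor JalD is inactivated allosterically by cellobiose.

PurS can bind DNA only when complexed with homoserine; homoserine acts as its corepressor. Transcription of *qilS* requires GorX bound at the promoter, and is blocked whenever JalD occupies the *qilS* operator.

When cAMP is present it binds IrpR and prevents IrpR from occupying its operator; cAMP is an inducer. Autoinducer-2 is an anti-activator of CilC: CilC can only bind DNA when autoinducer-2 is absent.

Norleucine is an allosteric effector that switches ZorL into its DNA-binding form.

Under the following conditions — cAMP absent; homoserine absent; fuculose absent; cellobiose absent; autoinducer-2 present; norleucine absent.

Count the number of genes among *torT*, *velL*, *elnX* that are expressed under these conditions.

Autoinducer-2 is present, so CilC is inactive.
Required activator CilC is absent, so *torT* is not transcribed.
→ *torT* is OFF.
Cellobiose is absent, so JalD is active.
Fuculose is absent, so GorX is active.
With repressor JalD bound, *qilS* is not transcribed.
So QilS is not produced.
Homoserine is absent, so PurS is inactive.
With no repressor bound, *jalL* is transcribed.
So JalL is produced and active.
Required activator QilS is absent, so *velL* is not transcribed.
→ *velL* is OFF.
Norleucine is absent, so ZorL is inactive.
cAMP is absent, so IrpR is active.
With repressor IrpR bound, *elnX* is not transcribed.
→ *elnX* is OFF.
0 of the 3 genes are transcribed.

0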